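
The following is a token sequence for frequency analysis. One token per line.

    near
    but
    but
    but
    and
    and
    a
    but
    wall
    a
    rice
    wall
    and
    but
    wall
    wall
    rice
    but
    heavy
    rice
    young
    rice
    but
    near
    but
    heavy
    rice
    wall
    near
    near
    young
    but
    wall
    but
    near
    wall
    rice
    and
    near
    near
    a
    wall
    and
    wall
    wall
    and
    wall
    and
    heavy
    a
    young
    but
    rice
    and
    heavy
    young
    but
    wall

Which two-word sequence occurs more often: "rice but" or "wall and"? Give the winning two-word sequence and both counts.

"rice but": 2 occurrences
"wall and": 4 occurrences

"wall and" (4 vs 2)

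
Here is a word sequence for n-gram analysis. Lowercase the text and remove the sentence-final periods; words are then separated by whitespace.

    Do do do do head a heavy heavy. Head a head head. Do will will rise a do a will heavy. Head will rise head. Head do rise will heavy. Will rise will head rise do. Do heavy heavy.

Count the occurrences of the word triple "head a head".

1

Scanning the 37 overlapping trigram windows for "head a head":
  position 9–11: head a head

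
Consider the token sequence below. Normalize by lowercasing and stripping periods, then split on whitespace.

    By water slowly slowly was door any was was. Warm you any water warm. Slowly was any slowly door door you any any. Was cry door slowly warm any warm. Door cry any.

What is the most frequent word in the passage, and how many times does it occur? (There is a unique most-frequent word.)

"any", 7 times

Unigram frequencies (highest first):
  any: 7
  slowly: 5
  was: 5
  door: 5
  warm: 4
  water: 2
  … (3 more, each ≤ 2)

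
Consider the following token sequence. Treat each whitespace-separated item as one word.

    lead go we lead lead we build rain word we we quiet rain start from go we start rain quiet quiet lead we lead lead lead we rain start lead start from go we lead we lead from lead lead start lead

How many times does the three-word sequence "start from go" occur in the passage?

Scanning the 40 overlapping trigram windows for "start from go":
  position 14–16: start from go
  position 31–33: start from go

2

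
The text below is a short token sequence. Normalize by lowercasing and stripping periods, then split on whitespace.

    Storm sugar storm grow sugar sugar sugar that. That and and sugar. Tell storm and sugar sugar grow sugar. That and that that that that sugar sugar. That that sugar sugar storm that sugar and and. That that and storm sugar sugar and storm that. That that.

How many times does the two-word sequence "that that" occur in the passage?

Scanning the 46 overlapping bigram windows for "that that":
  position 8–9: that that
  position 22–23: that that
  position 23–24: that that
  position 24–25: that that
  position 28–29: that that
  position 37–38: that that
  position 45–46: that that
  position 46–47: that that

8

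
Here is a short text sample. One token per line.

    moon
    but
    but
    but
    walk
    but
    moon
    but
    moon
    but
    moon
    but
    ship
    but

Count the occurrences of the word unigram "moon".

Scanning the 14 tokens for "moon":
  position 1: moon
  position 7: moon
  position 9: moon
  position 11: moon

4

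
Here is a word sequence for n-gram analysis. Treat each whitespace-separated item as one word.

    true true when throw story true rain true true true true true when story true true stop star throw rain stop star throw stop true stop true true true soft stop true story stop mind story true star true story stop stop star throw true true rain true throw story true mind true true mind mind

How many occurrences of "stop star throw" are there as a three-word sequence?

3

Scanning the 54 overlapping trigram windows for "stop star throw":
  position 17–19: stop star throw
  position 21–23: stop star throw
  position 42–44: stop star throw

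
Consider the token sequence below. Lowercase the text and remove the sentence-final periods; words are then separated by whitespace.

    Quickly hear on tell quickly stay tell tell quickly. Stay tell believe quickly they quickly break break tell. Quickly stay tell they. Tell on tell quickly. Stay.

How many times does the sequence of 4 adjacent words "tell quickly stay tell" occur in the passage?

Scanning the 24 overlapping 4-gram windows for "tell quickly stay tell":
  position 4–7: tell quickly stay tell
  position 8–11: tell quickly stay tell
  position 18–21: tell quickly stay tell

3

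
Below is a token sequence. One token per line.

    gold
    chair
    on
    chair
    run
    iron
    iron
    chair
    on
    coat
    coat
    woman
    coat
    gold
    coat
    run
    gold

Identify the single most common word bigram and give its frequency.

Bigram frequencies (highest first):
  chair on: 2
  gold chair: 1
  on chair: 1
  chair run: 1
  run iron: 1
  iron iron: 1
  … (9 more, each ≤ 1)

"chair on", 2 times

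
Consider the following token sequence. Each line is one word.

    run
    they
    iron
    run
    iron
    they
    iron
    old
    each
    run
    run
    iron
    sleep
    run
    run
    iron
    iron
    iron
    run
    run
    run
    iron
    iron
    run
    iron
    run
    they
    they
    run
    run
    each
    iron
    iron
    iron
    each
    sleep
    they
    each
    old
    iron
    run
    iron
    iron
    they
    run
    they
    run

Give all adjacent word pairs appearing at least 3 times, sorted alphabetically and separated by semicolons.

iron iron; iron run; run iron; run run; run they; they run

Bigram counts meeting the condition (at least 3 times):
  iron iron: 6
  iron run: 5
  run iron: 6
  run run: 5
  run they: 3
  they run: 3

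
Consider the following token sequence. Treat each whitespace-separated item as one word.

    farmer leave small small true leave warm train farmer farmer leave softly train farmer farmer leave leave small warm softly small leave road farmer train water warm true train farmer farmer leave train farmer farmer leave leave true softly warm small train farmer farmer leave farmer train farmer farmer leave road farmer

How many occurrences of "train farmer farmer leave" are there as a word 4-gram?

6

Scanning the 49 overlapping 4-gram windows for "train farmer farmer leave":
  position 8–11: train farmer farmer leave
  position 13–16: train farmer farmer leave
  position 29–32: train farmer farmer leave
  position 33–36: train farmer farmer leave
  position 42–45: train farmer farmer leave
  position 47–50: train farmer farmer leave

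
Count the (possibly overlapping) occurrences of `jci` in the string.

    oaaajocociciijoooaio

0

Sliding a length-3 window over the 20 characters (18 positions):
  (no match at any position)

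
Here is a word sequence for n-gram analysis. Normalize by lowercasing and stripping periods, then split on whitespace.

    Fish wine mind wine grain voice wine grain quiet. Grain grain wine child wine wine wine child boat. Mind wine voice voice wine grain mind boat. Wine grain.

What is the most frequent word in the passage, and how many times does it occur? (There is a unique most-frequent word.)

"wine", 10 times

Unigram frequencies (highest first):
  wine: 10
  grain: 6
  mind: 3
  voice: 3
  child: 2
  boat: 2
  … (2 more, each ≤ 1)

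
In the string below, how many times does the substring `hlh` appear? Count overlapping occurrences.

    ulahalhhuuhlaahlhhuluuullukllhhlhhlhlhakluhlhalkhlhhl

Sliding a length-3 window over the 53 characters (51 positions):
  position 15–17: hlh
  position 31–33: hlh
  position 34–36: hlh
  position 36–38: hlh
  position 43–45: hlh
  position 49–51: hlh

6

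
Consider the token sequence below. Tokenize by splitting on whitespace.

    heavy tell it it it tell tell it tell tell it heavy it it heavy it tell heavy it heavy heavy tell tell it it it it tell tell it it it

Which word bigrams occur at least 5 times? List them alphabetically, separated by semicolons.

Bigram counts meeting the condition (at least 5 times):
  it it: 8
  tell it: 5

it it; tell it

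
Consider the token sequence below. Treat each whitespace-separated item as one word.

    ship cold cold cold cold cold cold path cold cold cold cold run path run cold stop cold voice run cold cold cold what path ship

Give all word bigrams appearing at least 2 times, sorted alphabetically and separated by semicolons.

Bigram counts meeting the condition (at least 2 times):
  cold cold: 10
  run cold: 2

cold cold; run cold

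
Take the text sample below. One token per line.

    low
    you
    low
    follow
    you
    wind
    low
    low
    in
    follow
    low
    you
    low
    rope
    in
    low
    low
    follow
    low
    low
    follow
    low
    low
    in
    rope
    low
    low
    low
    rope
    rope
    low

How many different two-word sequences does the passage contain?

31 tokens → 30 bigram windows in total.
Repeated bigrams (each contributes count−1 duplicates):
  low low: 6
  follow low: 3
  low follow: 3
  low in: 2
  low rope: 2
  low you: 2
  rope low: 2
  you low: 2
14 duplicate windows → 30 − 14 = 16 distinct.

16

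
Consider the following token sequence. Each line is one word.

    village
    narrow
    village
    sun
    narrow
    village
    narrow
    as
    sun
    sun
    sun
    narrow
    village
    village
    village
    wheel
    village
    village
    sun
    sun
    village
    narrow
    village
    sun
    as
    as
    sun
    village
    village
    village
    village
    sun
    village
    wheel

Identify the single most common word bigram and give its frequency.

Bigram frequencies (highest first):
  village village: 6
  narrow village: 4
  village sun: 4
  village narrow: 3
  sun sun: 3
  sun village: 3
  … (7 more, each ≤ 2)

"village village", 6 times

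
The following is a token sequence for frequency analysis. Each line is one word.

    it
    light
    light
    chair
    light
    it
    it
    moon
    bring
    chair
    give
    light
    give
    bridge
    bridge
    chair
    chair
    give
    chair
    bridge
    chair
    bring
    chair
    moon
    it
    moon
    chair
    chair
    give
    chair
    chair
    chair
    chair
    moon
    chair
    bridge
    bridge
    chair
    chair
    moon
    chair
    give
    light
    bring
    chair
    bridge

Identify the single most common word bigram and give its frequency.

"chair chair", 6 times

Bigram frequencies (highest first):
  chair chair: 6
  chair give: 4
  bring chair: 3
  bridge chair: 3
  chair bridge: 3
  chair moon: 3
  … (17 more, each ≤ 3)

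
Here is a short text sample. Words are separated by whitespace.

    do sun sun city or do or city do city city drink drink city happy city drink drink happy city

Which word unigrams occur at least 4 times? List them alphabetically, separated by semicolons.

city; drink

Unigram counts meeting the condition (at least 4 times):
  city: 7
  drink: 4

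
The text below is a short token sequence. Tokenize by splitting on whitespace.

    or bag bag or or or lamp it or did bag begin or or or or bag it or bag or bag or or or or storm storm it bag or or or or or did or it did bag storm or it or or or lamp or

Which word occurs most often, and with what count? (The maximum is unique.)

Unigram frequencies (highest first):
  or: 26
  bag: 8
  it: 5
  did: 3
  storm: 3
  lamp: 2
  … (1 more, each ≤ 1)

"or", 26 times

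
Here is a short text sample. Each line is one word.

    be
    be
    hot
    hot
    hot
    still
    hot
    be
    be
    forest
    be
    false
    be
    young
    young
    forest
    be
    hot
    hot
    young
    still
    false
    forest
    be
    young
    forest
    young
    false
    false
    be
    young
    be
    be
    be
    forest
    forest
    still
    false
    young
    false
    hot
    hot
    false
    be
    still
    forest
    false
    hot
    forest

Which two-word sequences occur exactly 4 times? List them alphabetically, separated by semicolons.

be be; hot hot

Bigram counts meeting the condition (exactly 4 times):
  be be: 4
  hot hot: 4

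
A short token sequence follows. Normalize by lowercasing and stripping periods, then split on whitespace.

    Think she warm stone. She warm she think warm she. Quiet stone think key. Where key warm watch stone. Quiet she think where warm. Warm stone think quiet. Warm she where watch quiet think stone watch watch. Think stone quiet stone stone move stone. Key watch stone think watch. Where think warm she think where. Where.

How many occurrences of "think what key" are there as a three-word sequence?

0

Scanning the 54 overlapping trigram windows for "think what key":
  (none found)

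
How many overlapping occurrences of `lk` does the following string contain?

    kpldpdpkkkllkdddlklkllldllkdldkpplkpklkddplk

7

Sliding a length-2 window over the 44 characters (43 positions):
  position 12–13: lk
  position 17–18: lk
  position 19–20: lk
  position 26–27: lk
  position 34–35: lk
  position 38–39: lk
  position 43–44: lk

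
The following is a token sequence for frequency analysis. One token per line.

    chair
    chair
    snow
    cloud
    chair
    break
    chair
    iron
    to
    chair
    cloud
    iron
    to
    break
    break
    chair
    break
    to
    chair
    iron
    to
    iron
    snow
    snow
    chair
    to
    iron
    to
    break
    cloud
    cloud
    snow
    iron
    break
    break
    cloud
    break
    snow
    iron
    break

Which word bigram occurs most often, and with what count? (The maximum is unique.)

"iron to", 4 times

Bigram frequencies (highest first):
  iron to: 4
  chair break: 2
  break chair: 2
  chair iron: 2
  to chair: 2
  to break: 2
  … (20 more, each ≤ 2)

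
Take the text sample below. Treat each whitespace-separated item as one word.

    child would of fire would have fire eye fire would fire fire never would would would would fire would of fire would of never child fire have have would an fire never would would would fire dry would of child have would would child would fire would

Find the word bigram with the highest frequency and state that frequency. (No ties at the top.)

Bigram frequencies (highest first):
  would would: 6
  fire would: 5
  would of: 4
  would fire: 4
  child would: 2
  of fire: 2
  … (20 more, each ≤ 2)

"would would", 6 times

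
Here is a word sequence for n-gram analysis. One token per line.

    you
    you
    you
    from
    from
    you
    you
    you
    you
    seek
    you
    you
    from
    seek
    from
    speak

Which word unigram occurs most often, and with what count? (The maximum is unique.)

"you", 9 times

Unigram frequencies (highest first):
  you: 9
  from: 4
  seek: 2
  speak: 1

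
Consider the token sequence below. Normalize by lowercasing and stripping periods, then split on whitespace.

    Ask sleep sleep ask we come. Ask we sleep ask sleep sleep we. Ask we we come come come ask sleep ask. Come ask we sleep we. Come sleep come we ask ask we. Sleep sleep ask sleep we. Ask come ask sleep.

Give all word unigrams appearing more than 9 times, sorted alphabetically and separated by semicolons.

ask; sleep; we

Unigram counts meeting the condition (more than 9 times):
  ask: 13
  sleep: 12
  we: 10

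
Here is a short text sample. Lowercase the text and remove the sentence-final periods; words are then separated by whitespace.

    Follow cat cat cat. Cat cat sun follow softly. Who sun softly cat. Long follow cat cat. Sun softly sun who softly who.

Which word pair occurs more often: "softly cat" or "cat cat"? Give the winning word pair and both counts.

"cat cat" (5 vs 1)

"softly cat": 1 occurrence
"cat cat": 5 occurrences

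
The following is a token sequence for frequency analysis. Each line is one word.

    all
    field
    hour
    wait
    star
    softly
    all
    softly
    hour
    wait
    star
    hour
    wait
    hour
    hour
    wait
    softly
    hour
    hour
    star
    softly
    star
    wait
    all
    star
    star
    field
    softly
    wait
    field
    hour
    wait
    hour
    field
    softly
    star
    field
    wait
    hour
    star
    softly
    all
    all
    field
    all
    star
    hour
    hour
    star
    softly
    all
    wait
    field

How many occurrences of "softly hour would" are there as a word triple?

Scanning the 51 overlapping trigram windows for "softly hour would":
  (none found)

0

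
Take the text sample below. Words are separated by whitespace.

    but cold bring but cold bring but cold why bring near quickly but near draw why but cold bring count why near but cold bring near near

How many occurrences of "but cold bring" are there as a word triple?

4

Scanning the 25 overlapping trigram windows for "but cold bring":
  position 1–3: but cold bring
  position 4–6: but cold bring
  position 17–19: but cold bring
  position 23–25: but cold bring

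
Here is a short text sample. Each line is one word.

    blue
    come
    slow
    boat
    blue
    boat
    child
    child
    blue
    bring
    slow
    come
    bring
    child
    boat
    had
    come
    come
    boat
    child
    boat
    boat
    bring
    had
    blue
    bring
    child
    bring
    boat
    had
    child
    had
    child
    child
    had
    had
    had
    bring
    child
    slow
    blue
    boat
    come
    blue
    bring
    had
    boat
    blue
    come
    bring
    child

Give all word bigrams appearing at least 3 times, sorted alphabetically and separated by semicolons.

blue bring; bring child

Bigram counts meeting the condition (at least 3 times):
  blue bring: 3
  bring child: 4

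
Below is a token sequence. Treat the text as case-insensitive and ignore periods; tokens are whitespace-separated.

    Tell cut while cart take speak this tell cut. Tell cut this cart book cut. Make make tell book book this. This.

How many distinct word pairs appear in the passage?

22 tokens → 21 bigram windows in total.
Repeated bigrams (each contributes count−1 duplicates):
  tell cut: 3
2 duplicate windows → 21 − 2 = 19 distinct.

19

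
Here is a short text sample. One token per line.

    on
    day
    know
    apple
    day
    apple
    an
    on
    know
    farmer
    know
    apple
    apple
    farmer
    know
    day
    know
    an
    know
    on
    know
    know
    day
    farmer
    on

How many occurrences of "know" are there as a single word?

Scanning the 25 tokens for "know":
  position 3: know
  position 9: know
  position 11: know
  position 15: know
  position 17: know
  position 19: know
  position 21: know
  position 22: know

8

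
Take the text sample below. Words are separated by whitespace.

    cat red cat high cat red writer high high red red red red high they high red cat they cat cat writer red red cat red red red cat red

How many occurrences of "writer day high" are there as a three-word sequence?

0

Scanning the 28 overlapping trigram windows for "writer day high":
  (none found)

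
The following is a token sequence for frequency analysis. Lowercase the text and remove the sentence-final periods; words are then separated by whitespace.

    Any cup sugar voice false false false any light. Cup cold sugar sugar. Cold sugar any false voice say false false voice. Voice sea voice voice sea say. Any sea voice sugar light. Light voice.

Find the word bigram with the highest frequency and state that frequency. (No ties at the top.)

"false false", 3 times

Bigram frequencies (highest first):
  false false: 3
  cold sugar: 2
  false voice: 2
  voice voice: 2
  voice sea: 2
  sea voice: 2
  … (21 more, each ≤ 1)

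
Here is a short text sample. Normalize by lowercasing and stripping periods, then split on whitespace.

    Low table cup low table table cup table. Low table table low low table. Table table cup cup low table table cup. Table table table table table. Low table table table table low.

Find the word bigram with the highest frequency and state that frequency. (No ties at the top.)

Bigram frequencies (highest first):
  table table: 12
  low table: 6
  table cup: 4
  table low: 4
  cup low: 2
  cup table: 2
  … (2 more, each ≤ 1)

"table table", 12 times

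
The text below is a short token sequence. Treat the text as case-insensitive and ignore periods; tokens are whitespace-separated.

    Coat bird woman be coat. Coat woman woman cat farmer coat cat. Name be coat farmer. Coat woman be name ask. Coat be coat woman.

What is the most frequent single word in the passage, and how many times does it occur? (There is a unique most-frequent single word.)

"coat", 8 times

Unigram frequencies (highest first):
  coat: 8
  woman: 5
  be: 4
  cat: 2
  farmer: 2
  name: 2
  … (2 more, each ≤ 1)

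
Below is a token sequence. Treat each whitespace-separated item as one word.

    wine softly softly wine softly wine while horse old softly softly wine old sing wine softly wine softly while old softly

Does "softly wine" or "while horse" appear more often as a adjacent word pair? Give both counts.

"softly wine": 4 occurrences
"while horse": 1 occurrence

"softly wine" (4 vs 1)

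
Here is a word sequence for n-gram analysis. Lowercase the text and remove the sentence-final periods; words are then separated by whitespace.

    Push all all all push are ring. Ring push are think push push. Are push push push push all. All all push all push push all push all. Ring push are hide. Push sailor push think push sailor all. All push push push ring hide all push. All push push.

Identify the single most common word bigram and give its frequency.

"push push", 8 times

Bigram frequencies (highest first):
  push push: 8
  all push: 7
  push all: 6
  all all: 5
  push are: 4
  ring push: 2
  … (15 more, each ≤ 2)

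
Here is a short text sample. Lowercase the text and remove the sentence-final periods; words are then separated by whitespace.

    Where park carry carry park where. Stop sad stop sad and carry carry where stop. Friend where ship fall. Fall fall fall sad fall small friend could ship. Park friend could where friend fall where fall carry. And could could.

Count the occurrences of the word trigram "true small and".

Scanning the 38 overlapping trigram windows for "true small and":
  (none found)

0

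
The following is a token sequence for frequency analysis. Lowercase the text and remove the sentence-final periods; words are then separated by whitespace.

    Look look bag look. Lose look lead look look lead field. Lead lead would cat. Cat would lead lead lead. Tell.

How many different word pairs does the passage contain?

21 tokens → 20 bigram windows in total.
Repeated bigrams (each contributes count−1 duplicates):
  lead lead: 3
  look lead: 2
  look look: 2
4 duplicate windows → 20 − 4 = 16 distinct.

16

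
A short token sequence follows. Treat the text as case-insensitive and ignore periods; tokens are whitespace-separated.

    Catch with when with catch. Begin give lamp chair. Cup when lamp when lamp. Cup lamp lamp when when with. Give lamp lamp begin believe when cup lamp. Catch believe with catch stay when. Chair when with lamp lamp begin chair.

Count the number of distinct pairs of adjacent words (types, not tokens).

41 tokens → 40 bigram windows in total.
Repeated bigrams (each contributes count−1 duplicates):
  lamp lamp: 3
  when with: 3
  cup lamp: 2
  give lamp: 2
  lamp begin: 2
  lamp when: 2
  when lamp: 2
  with catch: 2
10 duplicate windows → 40 − 10 = 30 distinct.

30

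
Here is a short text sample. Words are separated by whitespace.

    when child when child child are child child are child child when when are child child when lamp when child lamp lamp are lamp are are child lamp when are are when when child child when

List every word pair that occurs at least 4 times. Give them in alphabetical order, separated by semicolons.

are child; child child; child when; when child

Bigram counts meeting the condition (at least 4 times):
  are child: 4
  child child: 5
  child when: 4
  when child: 4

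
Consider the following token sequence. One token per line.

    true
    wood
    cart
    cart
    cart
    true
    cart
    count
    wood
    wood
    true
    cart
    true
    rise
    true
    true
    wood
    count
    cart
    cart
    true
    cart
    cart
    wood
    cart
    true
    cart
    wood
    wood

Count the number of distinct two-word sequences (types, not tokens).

29 tokens → 28 bigram windows in total.
Repeated bigrams (each contributes count−1 duplicates):
  cart cart: 4
  cart true: 4
  true cart: 4
  cart wood: 2
  true wood: 2
  wood cart: 2
  wood wood: 2
13 duplicate windows → 28 − 13 = 15 distinct.

15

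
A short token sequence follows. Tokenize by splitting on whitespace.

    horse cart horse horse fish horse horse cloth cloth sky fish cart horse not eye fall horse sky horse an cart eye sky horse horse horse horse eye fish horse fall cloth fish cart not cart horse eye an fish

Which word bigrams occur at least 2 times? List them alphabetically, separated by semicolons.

Bigram counts meeting the condition (at least 2 times):
  cart horse: 3
  fish cart: 2
  fish horse: 2
  horse eye: 2
  horse horse: 5
  sky horse: 2

cart horse; fish cart; fish horse; horse eye; horse horse; sky horse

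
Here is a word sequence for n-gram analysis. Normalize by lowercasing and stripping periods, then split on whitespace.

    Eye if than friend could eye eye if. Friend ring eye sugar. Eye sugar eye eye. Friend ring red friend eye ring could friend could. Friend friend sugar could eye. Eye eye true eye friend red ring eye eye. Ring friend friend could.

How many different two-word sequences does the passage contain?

43 tokens → 42 bigram windows in total.
Repeated bigrams (each contributes count−1 duplicates):
  eye eye: 5
  friend could: 3
  could eye: 2
  could friend: 2
  eye friend: 2
  eye if: 2
  eye ring: 2
  eye sugar: 2
  … (4 more repeated)
16 duplicate windows → 42 − 16 = 26 distinct.

26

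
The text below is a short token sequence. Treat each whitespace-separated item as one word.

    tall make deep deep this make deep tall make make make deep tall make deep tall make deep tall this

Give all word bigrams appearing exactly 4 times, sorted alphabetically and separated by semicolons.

Bigram counts meeting the condition (exactly 4 times):
  deep tall: 4
  tall make: 4

deep tall; tall make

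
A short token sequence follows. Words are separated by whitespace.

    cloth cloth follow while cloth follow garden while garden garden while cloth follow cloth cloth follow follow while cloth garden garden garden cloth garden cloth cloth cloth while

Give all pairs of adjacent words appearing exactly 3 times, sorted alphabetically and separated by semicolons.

Bigram counts meeting the condition (exactly 3 times):
  garden garden: 3
  while cloth: 3

garden garden; while cloth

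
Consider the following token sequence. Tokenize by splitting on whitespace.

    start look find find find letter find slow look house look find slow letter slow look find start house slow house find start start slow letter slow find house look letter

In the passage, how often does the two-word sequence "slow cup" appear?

0

Scanning the 30 overlapping bigram windows for "slow cup":
  (none found)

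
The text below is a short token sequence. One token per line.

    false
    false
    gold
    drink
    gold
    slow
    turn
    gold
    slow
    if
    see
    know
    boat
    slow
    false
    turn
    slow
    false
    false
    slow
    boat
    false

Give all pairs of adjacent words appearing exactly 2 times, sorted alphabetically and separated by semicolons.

false false; gold slow; slow false

Bigram counts meeting the condition (exactly 2 times):
  false false: 2
  gold slow: 2
  slow false: 2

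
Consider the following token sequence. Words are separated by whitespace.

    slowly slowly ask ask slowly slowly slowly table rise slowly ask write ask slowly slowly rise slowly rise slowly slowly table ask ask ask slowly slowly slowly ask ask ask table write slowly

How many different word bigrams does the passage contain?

33 tokens → 32 bigram windows in total.
Repeated bigrams (each contributes count−1 duplicates):
  slowly slowly: 7
  ask ask: 5
  ask slowly: 3
  rise slowly: 3
  slowly ask: 3
  slowly rise: 2
  slowly table: 2
18 duplicate windows → 32 − 18 = 14 distinct.

14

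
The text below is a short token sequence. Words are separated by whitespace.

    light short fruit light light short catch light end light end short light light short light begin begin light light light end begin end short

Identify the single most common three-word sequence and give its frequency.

Trigram frequencies (highest first):
  light light short: 2
  light short fruit: 1
  short fruit light: 1
  fruit light light: 1
  light short catch: 1
  short catch light: 1
  … (16 more, each ≤ 1)

"light light short", 2 times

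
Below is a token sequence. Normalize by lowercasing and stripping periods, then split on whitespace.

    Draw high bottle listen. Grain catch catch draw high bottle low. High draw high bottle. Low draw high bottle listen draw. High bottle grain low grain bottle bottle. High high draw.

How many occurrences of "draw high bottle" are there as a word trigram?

Scanning the 29 overlapping trigram windows for "draw high bottle":
  position 1–3: draw high bottle
  position 8–10: draw high bottle
  position 13–15: draw high bottle
  position 17–19: draw high bottle
  position 21–23: draw high bottle

5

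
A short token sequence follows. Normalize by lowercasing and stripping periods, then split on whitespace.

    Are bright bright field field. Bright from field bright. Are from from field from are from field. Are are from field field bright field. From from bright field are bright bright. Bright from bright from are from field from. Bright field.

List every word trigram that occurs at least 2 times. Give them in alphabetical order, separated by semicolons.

are bright bright; are from field; field field bright; from are from; from bright field; from field from

Trigram counts meeting the condition (at least 2 times):
  are bright bright: 2
  are from field: 3
  field field bright: 2
  from are from: 2
  from bright field: 2
  from field from: 2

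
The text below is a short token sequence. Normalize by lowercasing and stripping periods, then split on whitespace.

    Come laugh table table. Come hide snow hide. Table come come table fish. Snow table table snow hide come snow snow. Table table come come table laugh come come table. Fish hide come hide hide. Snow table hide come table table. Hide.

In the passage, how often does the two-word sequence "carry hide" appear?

Scanning the 41 overlapping bigram windows for "carry hide":
  (none found)

0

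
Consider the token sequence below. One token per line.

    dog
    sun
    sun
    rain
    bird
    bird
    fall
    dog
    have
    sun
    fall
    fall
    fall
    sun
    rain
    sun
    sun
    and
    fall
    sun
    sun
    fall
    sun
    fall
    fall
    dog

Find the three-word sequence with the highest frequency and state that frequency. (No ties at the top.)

Trigram frequencies (highest first):
  sun fall fall: 2
  dog sun sun: 1
  sun sun rain: 1
  sun rain bird: 1
  rain bird bird: 1
  bird bird fall: 1
  … (17 more, each ≤ 1)

"sun fall fall", 2 times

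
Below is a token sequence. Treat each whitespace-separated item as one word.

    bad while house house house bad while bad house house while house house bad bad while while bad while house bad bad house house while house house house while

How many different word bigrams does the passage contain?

29 tokens → 28 bigram windows in total.
Repeated bigrams (each contributes count−1 duplicates):
  house house: 7
  bad while: 4
  while house: 4
  house bad: 3
  house while: 3
  bad bad: 2
  bad house: 2
  while bad: 2
19 duplicate windows → 28 − 19 = 9 distinct.

9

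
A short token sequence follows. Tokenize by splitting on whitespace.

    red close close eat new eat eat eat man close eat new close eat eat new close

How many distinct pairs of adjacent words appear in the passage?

9

17 tokens → 16 bigram windows in total.
Repeated bigrams (each contributes count−1 duplicates):
  close eat: 3
  eat eat: 3
  eat new: 3
  new close: 2
7 duplicate windows → 16 − 7 = 9 distinct.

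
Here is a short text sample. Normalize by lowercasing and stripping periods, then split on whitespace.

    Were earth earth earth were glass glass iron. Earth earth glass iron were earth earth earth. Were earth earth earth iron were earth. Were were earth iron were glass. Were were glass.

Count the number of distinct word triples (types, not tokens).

23

32 tokens → 30 trigram windows in total.
Repeated trigrams (each contributes count−1 duplicates):
  earth earth earth: 3
  were earth earth: 3
  earth earth were: 2
  earth iron were: 2
  iron were earth: 2
7 duplicate windows → 30 − 7 = 23 distinct.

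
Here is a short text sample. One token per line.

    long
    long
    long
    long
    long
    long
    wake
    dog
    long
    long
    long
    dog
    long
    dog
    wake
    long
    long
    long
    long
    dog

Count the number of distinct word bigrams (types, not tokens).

7

20 tokens → 19 bigram windows in total.
Repeated bigrams (each contributes count−1 duplicates):
  long long: 10
  long dog: 3
  dog long: 2
12 duplicate windows → 19 − 12 = 7 distinct.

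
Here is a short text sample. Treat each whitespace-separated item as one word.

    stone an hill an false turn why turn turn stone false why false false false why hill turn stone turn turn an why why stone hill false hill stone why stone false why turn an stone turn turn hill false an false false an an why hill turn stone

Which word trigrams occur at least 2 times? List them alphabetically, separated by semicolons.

Trigram counts meeting the condition (at least 2 times):
  hill turn stone: 2
  stone false why: 2
  stone turn turn: 2
  why hill turn: 2

hill turn stone; stone false why; stone turn turn; why hill turn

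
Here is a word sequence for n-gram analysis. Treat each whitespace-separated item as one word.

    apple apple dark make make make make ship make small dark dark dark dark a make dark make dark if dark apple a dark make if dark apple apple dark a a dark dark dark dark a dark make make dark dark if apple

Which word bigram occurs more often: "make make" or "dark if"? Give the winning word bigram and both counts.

"make make": 4 occurrences
"dark if": 2 occurrences

"make make" (4 vs 2)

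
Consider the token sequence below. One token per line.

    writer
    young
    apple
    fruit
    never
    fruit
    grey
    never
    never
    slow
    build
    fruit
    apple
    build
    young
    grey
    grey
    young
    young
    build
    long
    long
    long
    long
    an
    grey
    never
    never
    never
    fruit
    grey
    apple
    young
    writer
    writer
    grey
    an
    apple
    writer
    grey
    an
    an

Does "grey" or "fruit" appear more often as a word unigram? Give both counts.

"grey": 7 occurrences
"fruit": 4 occurrences

"grey" (7 vs 4)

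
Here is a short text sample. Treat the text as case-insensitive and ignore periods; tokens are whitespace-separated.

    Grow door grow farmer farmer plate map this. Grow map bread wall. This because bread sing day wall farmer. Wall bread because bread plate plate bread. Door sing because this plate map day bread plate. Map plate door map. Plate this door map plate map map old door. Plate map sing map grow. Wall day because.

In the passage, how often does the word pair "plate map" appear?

Scanning the 55 overlapping bigram windows for "plate map":
  position 6–7: plate map
  position 31–32: plate map
  position 35–36: plate map
  position 44–45: plate map
  position 49–50: plate map

5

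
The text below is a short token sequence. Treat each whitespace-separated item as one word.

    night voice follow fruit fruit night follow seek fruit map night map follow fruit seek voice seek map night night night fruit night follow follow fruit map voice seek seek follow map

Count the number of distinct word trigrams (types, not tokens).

29

32 tokens → 30 trigram windows in total.
Repeated trigrams (each contributes count−1 duplicates):
  fruit night follow: 2
1 duplicate windows → 30 − 1 = 29 distinct.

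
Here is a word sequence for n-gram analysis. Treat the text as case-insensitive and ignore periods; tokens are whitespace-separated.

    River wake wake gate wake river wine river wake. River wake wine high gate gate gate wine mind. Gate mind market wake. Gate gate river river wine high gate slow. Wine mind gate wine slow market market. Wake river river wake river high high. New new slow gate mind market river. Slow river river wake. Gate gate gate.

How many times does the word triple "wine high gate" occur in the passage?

2

Scanning the 56 overlapping trigram windows for "wine high gate":
  position 12–14: wine high gate
  position 27–29: wine high gate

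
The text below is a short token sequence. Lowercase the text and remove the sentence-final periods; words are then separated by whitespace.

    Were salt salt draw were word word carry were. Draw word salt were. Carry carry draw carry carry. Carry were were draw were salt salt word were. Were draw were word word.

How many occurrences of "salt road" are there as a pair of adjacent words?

0

Scanning the 31 overlapping bigram windows for "salt road":
  (none found)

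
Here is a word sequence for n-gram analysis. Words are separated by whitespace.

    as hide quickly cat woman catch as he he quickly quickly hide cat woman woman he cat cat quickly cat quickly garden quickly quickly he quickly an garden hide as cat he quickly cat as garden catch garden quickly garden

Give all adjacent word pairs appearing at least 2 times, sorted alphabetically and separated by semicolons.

Bigram counts meeting the condition (at least 2 times):
  cat quickly: 2
  cat woman: 2
  garden quickly: 2
  he quickly: 3
  quickly cat: 3
  quickly garden: 2
  quickly quickly: 2

cat quickly; cat woman; garden quickly; he quickly; quickly cat; quickly garden; quickly quickly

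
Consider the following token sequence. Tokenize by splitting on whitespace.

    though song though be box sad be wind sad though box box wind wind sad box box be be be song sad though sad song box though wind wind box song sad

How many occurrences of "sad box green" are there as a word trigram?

0

Scanning the 30 overlapping trigram windows for "sad box green":
  (none found)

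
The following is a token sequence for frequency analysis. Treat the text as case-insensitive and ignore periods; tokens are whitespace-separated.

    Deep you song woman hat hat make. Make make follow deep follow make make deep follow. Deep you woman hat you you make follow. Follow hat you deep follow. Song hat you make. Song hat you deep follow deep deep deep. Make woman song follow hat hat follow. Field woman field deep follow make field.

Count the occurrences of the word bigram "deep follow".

Scanning the 54 overlapping bigram windows for "deep follow":
  position 11–12: deep follow
  position 15–16: deep follow
  position 28–29: deep follow
  position 37–38: deep follow
  position 52–53: deep follow

5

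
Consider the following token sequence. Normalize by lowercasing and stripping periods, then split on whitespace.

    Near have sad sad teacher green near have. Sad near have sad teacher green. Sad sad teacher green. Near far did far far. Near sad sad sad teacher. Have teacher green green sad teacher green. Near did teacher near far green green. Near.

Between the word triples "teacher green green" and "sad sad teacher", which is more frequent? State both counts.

"teacher green green": 1 occurrence
"sad sad teacher": 3 occurrences

"sad sad teacher" (3 vs 1)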